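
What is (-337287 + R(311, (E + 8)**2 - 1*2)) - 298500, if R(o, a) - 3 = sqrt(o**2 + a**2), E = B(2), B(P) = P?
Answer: -635784 + 5*sqrt(4253) ≈ -6.3546e+5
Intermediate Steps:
E = 2
R(o, a) = 3 + sqrt(a**2 + o**2) (R(o, a) = 3 + sqrt(o**2 + a**2) = 3 + sqrt(a**2 + o**2))
(-337287 + R(311, (E + 8)**2 - 1*2)) - 298500 = (-337287 + (3 + sqrt(((2 + 8)**2 - 1*2)**2 + 311**2))) - 298500 = (-337287 + (3 + sqrt((10**2 - 2)**2 + 96721))) - 298500 = (-337287 + (3 + sqrt((100 - 2)**2 + 96721))) - 298500 = (-337287 + (3 + sqrt(98**2 + 96721))) - 298500 = (-337287 + (3 + sqrt(9604 + 96721))) - 298500 = (-337287 + (3 + sqrt(106325))) - 298500 = (-337287 + (3 + 5*sqrt(4253))) - 298500 = (-337284 + 5*sqrt(4253)) - 298500 = -635784 + 5*sqrt(4253)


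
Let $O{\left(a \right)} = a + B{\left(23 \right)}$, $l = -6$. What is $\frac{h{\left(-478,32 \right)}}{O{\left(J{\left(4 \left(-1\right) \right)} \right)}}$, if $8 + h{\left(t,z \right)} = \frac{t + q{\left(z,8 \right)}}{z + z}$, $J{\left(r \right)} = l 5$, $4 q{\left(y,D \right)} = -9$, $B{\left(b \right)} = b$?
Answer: $\frac{567}{256} \approx 2.2148$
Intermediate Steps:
$q{\left(y,D \right)} = - \frac{9}{4}$ ($q{\left(y,D \right)} = \frac{1}{4} \left(-9\right) = - \frac{9}{4}$)
$J{\left(r \right)} = -30$ ($J{\left(r \right)} = \left(-6\right) 5 = -30$)
$O{\left(a \right)} = 23 + a$ ($O{\left(a \right)} = a + 23 = 23 + a$)
$h{\left(t,z \right)} = -8 + \frac{- \frac{9}{4} + t}{2 z}$ ($h{\left(t,z \right)} = -8 + \frac{t - \frac{9}{4}}{z + z} = -8 + \frac{- \frac{9}{4} + t}{2 z}$)
$\frac{h{\left(-478,32 \right)}}{O{\left(J{\left(4 \left(-1\right) \right)} \right)}} = \frac{\frac{1}{8} \cdot \frac{1}{32} \left(-9 - 2048 + 4 \left(-478\right)\right)}{23 - 30} = \frac{\frac{1}{8} \cdot \frac{1}{32} \left(-9 - 2048 - 1912\right)}{-7} = \frac{1}{8} \cdot \frac{1}{32} \left(-3969\right) \left(- \frac{1}{7}\right) = \left(- \frac{3969}{256}\right) \left(- \frac{1}{7}\right) = \frac{567}{256}$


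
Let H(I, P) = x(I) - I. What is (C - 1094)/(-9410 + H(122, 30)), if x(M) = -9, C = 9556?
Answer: -8462/9541 ≈ -0.88691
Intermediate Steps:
H(I, P) = -9 - I
(C - 1094)/(-9410 + H(122, 30)) = (9556 - 1094)/(-9410 + (-9 - 1*122)) = 8462/(-9410 + (-9 - 122)) = 8462/(-9410 - 131) = 8462/(-9541) = 8462*(-1/9541) = -8462/9541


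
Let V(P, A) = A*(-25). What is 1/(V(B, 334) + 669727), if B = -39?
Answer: 1/661377 ≈ 1.5120e-6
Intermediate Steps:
V(P, A) = -25*A
1/(V(B, 334) + 669727) = 1/(-25*334 + 669727) = 1/(-8350 + 669727) = 1/661377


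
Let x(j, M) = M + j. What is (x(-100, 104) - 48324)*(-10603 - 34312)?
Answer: 2170292800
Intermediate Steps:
(x(-100, 104) - 48324)*(-10603 - 34312) = ((104 - 100) - 48324)*(-10603 - 34312) = (4 - 48324)*(-44915) = -48320*(-44915) = 2170292800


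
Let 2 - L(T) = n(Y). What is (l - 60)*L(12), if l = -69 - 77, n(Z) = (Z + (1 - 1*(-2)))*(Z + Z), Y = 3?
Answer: 7004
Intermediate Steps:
n(Z) = 2*Z*(3 + Z) (n(Z) = (Z + (1 + 2))*(2*Z) = (Z + 3)*(2*Z) = (3 + Z)*(2*Z) = 2*Z*(3 + Z))
L(T) = -34 (L(T) = 2 - 2*3*(3 + 3) = 2 - 2*3*6 = 2 - 1*36 = 2 - 36 = -34)
l = -146
(l - 60)*L(12) = (-146 - 60)*(-34) = -206*(-34) = 7004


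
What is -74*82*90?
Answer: -546120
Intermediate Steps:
-74*82*90 = -6068*90 = -1*546120 = -546120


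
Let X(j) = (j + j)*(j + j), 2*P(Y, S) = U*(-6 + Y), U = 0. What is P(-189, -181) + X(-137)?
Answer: 75076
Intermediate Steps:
P(Y, S) = 0 (P(Y, S) = (0*(-6 + Y))/2 = (½)*0 = 0)
X(j) = 4*j² (X(j) = (2*j)*(2*j) = 4*j²)
P(-189, -181) + X(-137) = 0 + 4*(-137)² = 0 + 4*18769 = 0 + 75076 = 75076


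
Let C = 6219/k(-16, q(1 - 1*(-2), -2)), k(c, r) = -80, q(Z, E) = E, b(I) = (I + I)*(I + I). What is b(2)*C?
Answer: -6219/5 ≈ -1243.8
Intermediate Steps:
b(I) = 4*I² (b(I) = (2*I)*(2*I) = 4*I²)
C = -6219/80 (C = 6219/(-80) = 6219*(-1/80) = -6219/80 ≈ -77.738)
b(2)*C = (4*2²)*(-6219/80) = (4*4)*(-6219/80) = 16*(-6219/80) = -6219/5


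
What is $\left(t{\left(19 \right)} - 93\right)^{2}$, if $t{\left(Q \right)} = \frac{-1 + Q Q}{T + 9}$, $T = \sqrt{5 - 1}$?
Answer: $\frac{439569}{121} \approx 3632.8$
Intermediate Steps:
$T = 2$ ($T = \sqrt{4} = 2$)
$t{\left(Q \right)} = - \frac{1}{11} + \frac{Q^{2}}{11}$ ($t{\left(Q \right)} = \frac{-1 + Q Q}{2 + 9} = \frac{-1 + Q^{2}}{11} = \left(-1 + Q^{2}\right) \frac{1}{11} = - \frac{1}{11} + \frac{Q^{2}}{11}$)
$\left(t{\left(19 \right)} - 93\right)^{2} = \left(\left(- \frac{1}{11} + \frac{19^{2}}{11}\right) - 93\right)^{2} = \left(\left(- \frac{1}{11} + \frac{1}{11} \cdot 361\right) - 93\right)^{2} = \left(\left(- \frac{1}{11} + \frac{361}{11}\right) - 93\right)^{2} = \left(\frac{360}{11} - 93\right)^{2} = \left(- \frac{663}{11}\right)^{2} = \frac{439569}{121}$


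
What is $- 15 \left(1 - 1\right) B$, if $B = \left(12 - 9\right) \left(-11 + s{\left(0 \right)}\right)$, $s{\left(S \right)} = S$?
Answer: $0$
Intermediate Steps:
$B = -33$ ($B = \left(12 - 9\right) \left(-11 + 0\right) = 3 \left(-11\right) = -33$)
$- 15 \left(1 - 1\right) B = - 15 \left(1 - 1\right) \left(-33\right) = \left(-15\right) 0 \left(-33\right) = 0 \left(-33\right) = 0$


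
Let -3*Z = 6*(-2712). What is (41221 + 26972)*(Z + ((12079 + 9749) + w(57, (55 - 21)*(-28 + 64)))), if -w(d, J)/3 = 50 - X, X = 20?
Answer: 1852258266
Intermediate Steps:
w(d, J) = -90 (w(d, J) = -3*(50 - 1*20) = -3*(50 - 20) = -3*30 = -90)
Z = 5424 (Z = -2*(-2712) = -1/3*(-16272) = 5424)
(41221 + 26972)*(Z + ((12079 + 9749) + w(57, (55 - 21)*(-28 + 64)))) = (41221 + 26972)*(5424 + ((12079 + 9749) - 90)) = 68193*(5424 + (21828 - 90)) = 68193*(5424 + 21738) = 68193*27162 = 1852258266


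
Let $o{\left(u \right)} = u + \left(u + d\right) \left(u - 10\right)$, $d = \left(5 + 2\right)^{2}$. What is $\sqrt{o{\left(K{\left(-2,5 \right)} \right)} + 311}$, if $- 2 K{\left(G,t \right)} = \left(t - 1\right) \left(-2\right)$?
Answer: $i \sqrt{3} \approx 1.732 i$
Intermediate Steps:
$d = 49$ ($d = 7^{2} = 49$)
$K{\left(G,t \right)} = -1 + t$ ($K{\left(G,t \right)} = - \frac{\left(t - 1\right) \left(-2\right)}{2} = - \frac{\left(-1 + t\right) \left(-2\right)}{2} = - \frac{2 - 2 t}{2} = -1 + t$)
$o{\left(u \right)} = u + \left(-10 + u\right) \left(49 + u\right)$ ($o{\left(u \right)} = u + \left(u + 49\right) \left(u - 10\right) = u + \left(49 + u\right) \left(-10 + u\right) = u + \left(-10 + u\right) \left(49 + u\right)$)
$\sqrt{o{\left(K{\left(-2,5 \right)} \right)} + 311} = \sqrt{\left(-490 + \left(-1 + 5\right)^{2} + 40 \left(-1 + 5\right)\right) + 311} = \sqrt{\left(-490 + 4^{2} + 40 \cdot 4\right) + 311} = \sqrt{\left(-490 + 16 + 160\right) + 311} = \sqrt{-314 + 311} = \sqrt{-3} = i \sqrt{3}$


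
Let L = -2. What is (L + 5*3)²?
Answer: 169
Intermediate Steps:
(L + 5*3)² = (-2 + 5*3)² = (-2 + 15)² = 13² = 169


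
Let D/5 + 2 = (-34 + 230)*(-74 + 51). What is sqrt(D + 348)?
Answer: I*sqrt(22202) ≈ 149.0*I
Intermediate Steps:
D = -22550 (D = -10 + 5*((-34 + 230)*(-74 + 51)) = -10 + 5*(196*(-23)) = -10 + 5*(-4508) = -10 - 22540 = -22550)
sqrt(D + 348) = sqrt(-22550 + 348) = sqrt(-22202) = I*sqrt(22202)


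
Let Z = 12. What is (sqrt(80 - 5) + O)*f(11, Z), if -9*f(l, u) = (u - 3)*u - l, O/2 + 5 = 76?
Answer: -13774/9 - 485*sqrt(3)/9 ≈ -1623.8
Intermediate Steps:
O = 142 (O = -10 + 2*76 = -10 + 152 = 142)
f(l, u) = l/9 - u*(-3 + u)/9 (f(l, u) = -((u - 3)*u - l)/9 = -((-3 + u)*u - l)/9 = -(u*(-3 + u) - l)/9 = -(-l + u*(-3 + u))/9 = l/9 - u*(-3 + u)/9)
(sqrt(80 - 5) + O)*f(11, Z) = (sqrt(80 - 5) + 142)*(-1/9*12**2 + (1/3)*12 + (1/9)*11) = (sqrt(75) + 142)*(-1/9*144 + 4 + 11/9) = (5*sqrt(3) + 142)*(-16 + 4 + 11/9) = (142 + 5*sqrt(3))*(-97/9) = -13774/9 - 485*sqrt(3)/9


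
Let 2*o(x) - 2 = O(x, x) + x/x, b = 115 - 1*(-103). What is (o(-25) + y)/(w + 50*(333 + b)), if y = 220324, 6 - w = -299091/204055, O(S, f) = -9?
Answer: 44957601655/5623238671 ≈ 7.9950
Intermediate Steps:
b = 218 (b = 115 + 103 = 218)
w = 1523421/204055 (w = 6 - (-299091)/204055 = 6 - 1*(-299091/204055) = 6 + 299091/204055 = 1523421/204055 ≈ 7.4657)
o(x) = -3 (o(x) = 1 + (-9 + x/x)/2 = 1 + (-9 + 1)/2 = 1 + (½)*(-8) = 1 - 4 = -3)
(o(-25) + y)/(w + 50*(333 + b)) = (-3 + 220324)/(1523421/204055 + 50*(333 + 218)) = 220321/(1523421/204055 + 50*551) = 220321/(1523421/204055 + 27550) = 220321/(5623238671/204055) = 220321*(204055/5623238671) = 44957601655/5623238671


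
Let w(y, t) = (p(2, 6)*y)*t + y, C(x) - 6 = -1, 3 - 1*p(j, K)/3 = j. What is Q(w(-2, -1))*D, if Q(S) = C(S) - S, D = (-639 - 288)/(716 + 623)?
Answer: -9/13 ≈ -0.69231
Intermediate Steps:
p(j, K) = 9 - 3*j
D = -9/13 (D = -927/1339 = -927*1/1339 = -9/13 ≈ -0.69231)
C(x) = 5 (C(x) = 6 - 1 = 5)
w(y, t) = y + 3*t*y (w(y, t) = ((9 - 3*2)*y)*t + y = ((9 - 6)*y)*t + y = (3*y)*t + y = 3*t*y + y = y + 3*t*y)
Q(S) = 5 - S
Q(w(-2, -1))*D = (5 - (-2)*(1 + 3*(-1)))*(-9/13) = (5 - (-2)*(1 - 3))*(-9/13) = (5 - (-2)*(-2))*(-9/13) = (5 - 1*4)*(-9/13) = (5 - 4)*(-9/13) = 1*(-9/13) = -9/13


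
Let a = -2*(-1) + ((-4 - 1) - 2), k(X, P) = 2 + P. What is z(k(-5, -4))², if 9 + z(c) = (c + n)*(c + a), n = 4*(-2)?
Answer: 3721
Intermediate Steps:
n = -8
a = -5 (a = 2 + (-5 - 2) = 2 - 7 = -5)
z(c) = -9 + (-8 + c)*(-5 + c) (z(c) = -9 + (c - 8)*(c - 5) = -9 + (-8 + c)*(-5 + c))
z(k(-5, -4))² = (31 + (2 - 4)² - 13*(2 - 4))² = (31 + (-2)² - 13*(-2))² = (31 + 4 + 26)² = 61² = 3721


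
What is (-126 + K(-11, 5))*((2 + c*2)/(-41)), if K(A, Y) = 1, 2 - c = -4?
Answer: 1750/41 ≈ 42.683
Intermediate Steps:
c = 6 (c = 2 - 1*(-4) = 2 + 4 = 6)
(-126 + K(-11, 5))*((2 + c*2)/(-41)) = (-126 + 1)*((2 + 6*2)/(-41)) = -125*(2 + 12)*(-1)/41 = -1750*(-1)/41 = -125*(-14/41) = 1750/41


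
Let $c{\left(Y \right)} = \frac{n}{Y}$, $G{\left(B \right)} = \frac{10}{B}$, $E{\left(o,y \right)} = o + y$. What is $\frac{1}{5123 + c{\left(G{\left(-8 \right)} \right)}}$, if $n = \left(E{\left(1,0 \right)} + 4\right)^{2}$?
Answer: $\frac{1}{5103} \approx 0.00019596$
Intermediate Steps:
$n = 25$ ($n = \left(\left(1 + 0\right) + 4\right)^{2} = \left(1 + 4\right)^{2} = 5^{2} = 25$)
$c{\left(Y \right)} = \frac{25}{Y}$
$\frac{1}{5123 + c{\left(G{\left(-8 \right)} \right)}} = \frac{1}{5123 + \frac{25}{10 \frac{1}{-8}}} = \frac{1}{5123 + \frac{25}{10 \left(- \frac{1}{8}\right)}} = \frac{1}{5123 + \frac{25}{- \frac{5}{4}}} = \frac{1}{5123 + 25 \left(- \frac{4}{5}\right)} = \frac{1}{5123 - 20} = \frac{1}{5103}$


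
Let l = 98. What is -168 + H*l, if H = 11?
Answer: 910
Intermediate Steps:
-168 + H*l = -168 + 11*98 = -168 + 1078 = 910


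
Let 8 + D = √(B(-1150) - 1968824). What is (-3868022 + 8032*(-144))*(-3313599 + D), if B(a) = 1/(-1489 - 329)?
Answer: 16649649140410 - 2512315*I*√723023050666/303 ≈ 1.665e+13 - 7.0503e+9*I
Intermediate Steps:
B(a) = -1/1818 (B(a) = 1/(-1818) = -1/1818)
D = -8 + I*√723023050666/606 (D = -8 + √(-1/1818 - 1968824) = -8 + √(-3579322033/1818) = -8 + I*√723023050666/606 ≈ -8.0 + 1403.1*I)
(-3868022 + 8032*(-144))*(-3313599 + D) = (-3868022 + 8032*(-144))*(-3313599 + (-8 + I*√723023050666/606)) = (-3868022 - 1156608)*(-3313607 + I*√723023050666/606) = -5024630*(-3313607 + I*√723023050666/606) = 16649649140410 - 2512315*I*√723023050666/303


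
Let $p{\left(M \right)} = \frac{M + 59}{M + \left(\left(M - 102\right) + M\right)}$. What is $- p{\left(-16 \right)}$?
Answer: $\frac{43}{150} \approx 0.28667$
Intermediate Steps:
$p{\left(M \right)} = \frac{59 + M}{-102 + 3 M}$ ($p{\left(M \right)} = \frac{59 + M}{M + \left(\left(-102 + M\right) + M\right)} = \frac{59 + M}{M + \left(-102 + 2 M\right)} = \frac{59 + M}{-102 + 3 M}$)
$- p{\left(-16 \right)} = - \frac{59 - 16}{3 \left(-34 - 16\right)} = - \frac{43}{3 \left(-50\right)} = - \frac{\left(-1\right) 43}{3 \cdot 50} = \left(-1\right) \left(- \frac{43}{150}\right) = \frac{43}{150}$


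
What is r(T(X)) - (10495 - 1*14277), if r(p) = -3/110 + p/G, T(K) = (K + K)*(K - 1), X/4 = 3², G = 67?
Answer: 28150339/7370 ≈ 3819.6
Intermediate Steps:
X = 36 (X = 4*3² = 4*9 = 36)
T(K) = 2*K*(-1 + K) (T(K) = (2*K)*(-1 + K) = 2*K*(-1 + K))
r(p) = -3/110 + p/67
r(T(X)) - (10495 - 1*14277) = (-3/110 + (2*36*(-1 + 36))/67) - (10495 - 1*14277) = (-3/110 + (2*36*35)/67) - (10495 - 14277) = (-3/110 + (1/67)*2520) - 1*(-3782) = (-3/110 + 2520/67) + 3782 = 276999/7370 + 3782 = 28150339/7370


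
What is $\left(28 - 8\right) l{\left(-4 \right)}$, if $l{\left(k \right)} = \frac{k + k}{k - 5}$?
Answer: $\frac{160}{9} \approx 17.778$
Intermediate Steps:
$l{\left(k \right)} = \frac{2 k}{-5 + k}$
$\left(28 - 8\right) l{\left(-4 \right)} = \left(28 - 8\right) 2 \left(-4\right) \frac{1}{-5 - 4} = 20 \cdot 2 \left(-4\right) \frac{1}{-9} = 20 \cdot 2 \left(-4\right) \left(- \frac{1}{9}\right) = 20 \cdot \frac{8}{9} = \frac{160}{9}$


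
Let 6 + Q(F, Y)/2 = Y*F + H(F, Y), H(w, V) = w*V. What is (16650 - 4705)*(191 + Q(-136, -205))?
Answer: 1334244555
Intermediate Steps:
H(w, V) = V*w
Q(F, Y) = -12 + 4*F*Y (Q(F, Y) = -12 + 2*(Y*F + Y*F) = -12 + 2*(F*Y + F*Y) = -12 + 2*(2*F*Y) = -12 + 4*F*Y)
(16650 - 4705)*(191 + Q(-136, -205)) = (16650 - 4705)*(191 + (-12 + 4*(-136)*(-205))) = 11945*(191 + (-12 + 111520)) = 11945*(191 + 111508) = 11945*111699 = 1334244555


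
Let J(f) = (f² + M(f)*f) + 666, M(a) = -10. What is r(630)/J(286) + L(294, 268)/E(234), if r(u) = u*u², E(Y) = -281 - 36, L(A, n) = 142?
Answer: 13208932586/4205639 ≈ 3140.8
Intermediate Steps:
J(f) = 666 + f² - 10*f (J(f) = (f² - 10*f) + 666 = 666 + f² - 10*f)
E(Y) = -317
r(u) = u³
r(630)/J(286) + L(294, 268)/E(234) = 630³/(666 + 286² - 10*286) + 142/(-317) = 250047000/(666 + 81796 - 2860) + 142*(-1/317) = 250047000/79602 - 142/317 = 250047000*(1/79602) - 142/317 = 41674500/13267 - 142/317 = 13208932586/4205639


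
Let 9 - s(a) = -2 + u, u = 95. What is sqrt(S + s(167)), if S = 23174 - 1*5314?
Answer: 4*sqrt(1111) ≈ 133.33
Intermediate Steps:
S = 17860 (S = 23174 - 5314 = 17860)
s(a) = -84 (s(a) = 9 - (-2 + 95) = 9 - 1*93 = 9 - 93 = -84)
sqrt(S + s(167)) = sqrt(17860 - 84) = sqrt(17776) = 4*sqrt(1111)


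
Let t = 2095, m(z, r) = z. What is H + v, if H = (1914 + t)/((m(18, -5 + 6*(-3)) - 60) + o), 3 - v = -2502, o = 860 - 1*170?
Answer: 1627249/648 ≈ 2511.2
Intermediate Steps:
o = 690 (o = 860 - 170 = 690)
v = 2505 (v = 3 - 1*(-2502) = 3 + 2502 = 2505)
H = 4009/648 (H = (1914 + 2095)/((18 - 60) + 690) = 4009/(-42 + 690) = 4009/648 ≈ 6.1867)
H + v = 4009/648 + 2505 = 1627249/648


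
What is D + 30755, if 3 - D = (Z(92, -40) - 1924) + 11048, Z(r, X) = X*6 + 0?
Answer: 21874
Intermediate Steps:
Z(r, X) = 6*X (Z(r, X) = 6*X + 0 = 6*X)
D = -8881 (D = 3 - ((6*(-40) - 1924) + 11048) = 3 - ((-240 - 1924) + 11048) = 3 - (-2164 + 11048) = 3 - 1*8884 = 3 - 8884 = -8881)
D + 30755 = -8881 + 30755 = 21874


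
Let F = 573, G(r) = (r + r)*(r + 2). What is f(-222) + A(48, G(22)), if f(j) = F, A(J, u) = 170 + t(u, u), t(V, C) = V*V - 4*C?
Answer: 1111655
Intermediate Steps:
t(V, C) = V² - 4*C
G(r) = 2*r*(2 + r) (G(r) = (2*r)*(2 + r) = 2*r*(2 + r))
A(J, u) = 170 + u² - 4*u (A(J, u) = 170 + (u² - 4*u) = 170 + u² - 4*u)
f(j) = 573
f(-222) + A(48, G(22)) = 573 + (170 + (2*22*(2 + 22))² - 8*22*(2 + 22)) = 573 + (170 + (2*22*24)² - 8*22*24) = 573 + (170 + 1056² - 4*1056) = 573 + (170 + 1115136 - 4224) = 573 + 1111082 = 1111655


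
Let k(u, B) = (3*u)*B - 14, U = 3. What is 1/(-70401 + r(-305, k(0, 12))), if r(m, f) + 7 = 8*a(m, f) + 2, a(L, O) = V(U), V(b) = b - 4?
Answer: -1/70414 ≈ -1.4202e-5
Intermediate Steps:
k(u, B) = -14 + 3*B*u (k(u, B) = 3*B*u - 14 = -14 + 3*B*u)
V(b) = -4 + b
a(L, O) = -1 (a(L, O) = -4 + 3 = -1)
r(m, f) = -13 (r(m, f) = -7 + (8*(-1) + 2) = -7 + (-8 + 2) = -7 - 6 = -13)
1/(-70401 + r(-305, k(0, 12))) = 1/(-70401 - 13) = 1/(-70414) = -1/70414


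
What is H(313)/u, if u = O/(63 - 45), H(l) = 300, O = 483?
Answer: 1800/161 ≈ 11.180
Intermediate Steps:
u = 161/6 (u = 483/(63 - 45) = 483/18 = 483*(1/18) = 161/6 ≈ 26.833)
H(313)/u = 300/(161/6) = 300*(6/161) = 1800/161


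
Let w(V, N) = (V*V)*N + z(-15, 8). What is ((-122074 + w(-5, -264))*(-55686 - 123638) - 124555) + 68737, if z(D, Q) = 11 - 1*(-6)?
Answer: 23071232050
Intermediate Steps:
z(D, Q) = 17 (z(D, Q) = 11 + 6 = 17)
w(V, N) = 17 + N*V² (w(V, N) = (V*V)*N + 17 = V²*N + 17 = N*V² + 17 = 17 + N*V²)
((-122074 + w(-5, -264))*(-55686 - 123638) - 124555) + 68737 = ((-122074 + (17 - 264*(-5)²))*(-55686 - 123638) - 124555) + 68737 = ((-122074 + (17 - 264*25))*(-179324) - 124555) + 68737 = ((-122074 + (17 - 6600))*(-179324) - 124555) + 68737 = ((-122074 - 6583)*(-179324) - 124555) + 68737 = (-128657*(-179324) - 124555) + 68737 = (23071287868 - 124555) + 68737 = 23071163313 + 68737 = 23071232050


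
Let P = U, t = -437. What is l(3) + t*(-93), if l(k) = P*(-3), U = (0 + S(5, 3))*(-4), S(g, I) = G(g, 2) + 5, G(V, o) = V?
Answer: 40761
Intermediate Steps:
S(g, I) = 5 + g (S(g, I) = g + 5 = 5 + g)
U = -40 (U = (0 + (5 + 5))*(-4) = (0 + 10)*(-4) = 10*(-4) = -40)
P = -40
l(k) = 120 (l(k) = -40*(-3) = 120)
l(3) + t*(-93) = 120 - 437*(-93) = 120 + 40641 = 40761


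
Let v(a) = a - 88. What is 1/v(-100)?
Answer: -1/188 ≈ -0.0053191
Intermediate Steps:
v(a) = -88 + a
1/v(-100) = 1/(-88 - 100) = 1/(-188) = -1/188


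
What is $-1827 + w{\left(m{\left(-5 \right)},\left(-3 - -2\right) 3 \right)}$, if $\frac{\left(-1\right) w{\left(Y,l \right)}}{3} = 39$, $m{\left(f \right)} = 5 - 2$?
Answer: $-1944$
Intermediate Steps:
$m{\left(f \right)} = 3$ ($m{\left(f \right)} = 5 - 2 = 3$)
$w{\left(Y,l \right)} = -117$ ($w{\left(Y,l \right)} = \left(-3\right) 39 = -117$)
$-1827 + w{\left(m{\left(-5 \right)},\left(-3 - -2\right) 3 \right)} = -1827 - 117 = -1944$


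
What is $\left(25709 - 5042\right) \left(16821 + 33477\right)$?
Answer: $1039508766$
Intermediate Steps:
$\left(25709 - 5042\right) \left(16821 + 33477\right) = 20667 \cdot 50298 = 1039508766$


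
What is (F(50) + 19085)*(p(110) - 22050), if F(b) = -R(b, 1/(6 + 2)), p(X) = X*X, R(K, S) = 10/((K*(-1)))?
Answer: -189897740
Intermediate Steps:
R(K, S) = -10/K (R(K, S) = 10/((-K)) = 10*(-1/K) = -10/K)
p(X) = X²
F(b) = 10/b (F(b) = -(-10)/b = 10/b)
(F(50) + 19085)*(p(110) - 22050) = (10/50 + 19085)*(110² - 22050) = (10*(1/50) + 19085)*(12100 - 22050) = (⅕ + 19085)*(-9950) = (95426/5)*(-9950) = -189897740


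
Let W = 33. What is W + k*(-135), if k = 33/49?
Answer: -2838/49 ≈ -57.918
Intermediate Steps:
k = 33/49 (k = 33*(1/49) = 33/49 ≈ 0.67347)
W + k*(-135) = 33 + (33/49)*(-135) = 33 - 4455/49 = -2838/49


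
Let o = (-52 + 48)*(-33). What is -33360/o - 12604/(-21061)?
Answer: -58410936/231671 ≈ -252.13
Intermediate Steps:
o = 132 (o = -4*(-33) = 132)
-33360/o - 12604/(-21061) = -33360/132 - 12604/(-21061) = -33360*1/132 - 12604*(-1/21061) = -2780/11 + 12604/21061 = -58410936/231671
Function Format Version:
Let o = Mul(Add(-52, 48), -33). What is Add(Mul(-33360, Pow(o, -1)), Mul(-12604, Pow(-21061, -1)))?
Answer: Rational(-58410936, 231671) ≈ -252.13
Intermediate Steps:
o = 132 (o = Mul(-4, -33) = 132)
Add(Mul(-33360, Pow(o, -1)), Mul(-12604, Pow(-21061, -1))) = Add(Mul(-33360, Pow(132, -1)), Mul(-12604, Pow(-21061, -1))) = Add(Mul(-33360, Rational(1, 132)), Mul(-12604, Rational(-1, 21061))) = Add(Rational(-2780, 11), Rational(12604, 21061)) = Rational(-58410936, 231671)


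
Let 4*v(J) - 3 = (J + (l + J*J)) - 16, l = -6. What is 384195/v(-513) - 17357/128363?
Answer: 8378569597/1465777097 ≈ 5.7161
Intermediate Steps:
v(J) = -19/4 + J/4 + J²/4 (v(J) = ¾ + ((J + (-6 + J*J)) - 16)/4 = ¾ + ((J + (-6 + J²)) - 16)/4 = ¾ + ((-6 + J + J²) - 16)/4 = ¾ + (-22 + J + J²)/4 = ¾ + (-11/2 + J/4 + J²/4) = -19/4 + J/4 + J²/4)
384195/v(-513) - 17357/128363 = 384195/(-19/4 + (¼)*(-513) + (¼)*(-513)²) - 17357/128363 = 384195/(-19/4 - 513/4 + (¼)*263169) - 17357*1/128363 = 384195/(-19/4 - 513/4 + 263169/4) - 17357/128363 = 384195/(262637/4) - 17357/128363 = 384195*(4/262637) - 17357/128363 = 1536780/262637 - 17357/128363 = 8378569597/1465777097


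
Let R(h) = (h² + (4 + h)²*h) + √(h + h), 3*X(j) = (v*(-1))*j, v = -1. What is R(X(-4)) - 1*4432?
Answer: -119872/27 + 2*I*√6/3 ≈ -4439.7 + 1.633*I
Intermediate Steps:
X(j) = j/3 (X(j) = ((-1*(-1))*j)/3 = (1*j)/3 = j/3)
R(h) = h² + h*(4 + h)² + √2*√h (R(h) = (h² + h*(4 + h)²) + √(2*h) = (h² + h*(4 + h)²) + √2*√h = h² + h*(4 + h)² + √2*√h)
R(X(-4)) - 1*4432 = (((⅓)*(-4))² + ((⅓)*(-4))*(4 + (⅓)*(-4))² + √2*√((⅓)*(-4))) - 1*4432 = ((-4/3)² - 4*(4 - 4/3)²/3 + √2*√(-4/3)) - 4432 = (16/9 - 4*(8/3)²/3 + √2*(2*I*√3/3)) - 4432 = (16/9 - 4/3*64/9 + 2*I*√6/3) - 4432 = (16/9 - 256/27 + 2*I*√6/3) - 4432 = (-208/27 + 2*I*√6/3) - 4432 = -119872/27 + 2*I*√6/3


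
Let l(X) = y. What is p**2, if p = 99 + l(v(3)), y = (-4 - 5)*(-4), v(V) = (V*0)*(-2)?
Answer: 18225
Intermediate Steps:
v(V) = 0 (v(V) = 0*(-2) = 0)
y = 36 (y = -9*(-4) = 36)
l(X) = 36
p = 135 (p = 99 + 36 = 135)
p**2 = 135**2 = 18225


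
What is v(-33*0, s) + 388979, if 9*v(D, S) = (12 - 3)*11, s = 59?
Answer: 388990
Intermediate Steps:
v(D, S) = 11 (v(D, S) = ((12 - 3)*11)/9 = (9*11)/9 = (⅑)*99 = 11)
v(-33*0, s) + 388979 = 11 + 388979 = 388990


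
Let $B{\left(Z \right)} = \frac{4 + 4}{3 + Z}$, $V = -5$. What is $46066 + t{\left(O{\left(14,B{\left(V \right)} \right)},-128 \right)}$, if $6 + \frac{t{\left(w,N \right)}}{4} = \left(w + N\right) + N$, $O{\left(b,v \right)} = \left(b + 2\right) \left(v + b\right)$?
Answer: $45658$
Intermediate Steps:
$B{\left(Z \right)} = \frac{8}{3 + Z}$
$O{\left(b,v \right)} = \left(2 + b\right) \left(b + v\right)$
$t{\left(w,N \right)} = -24 + 4 w + 8 N$ ($t{\left(w,N \right)} = -24 + 4 \left(\left(w + N\right) + N\right) = -24 + 4 \left(\left(N + w\right) + N\right) = -24 + 4 \left(w + 2 N\right) = -24 + \left(4 w + 8 N\right) = -24 + 4 w + 8 N$)
$46066 + t{\left(O{\left(14,B{\left(V \right)} \right)},-128 \right)} = 46066 + \left(-24 + 4 \left(14^{2} + 2 \cdot 14 + 2 \frac{8}{3 - 5} + 14 \frac{8}{3 - 5}\right) + 8 \left(-128\right)\right) = 46066 - \left(1048 - 4 \left(196 + 28 + 2 \frac{8}{-2} + 14 \frac{8}{-2}\right)\right) = 46066 - \left(1048 - 4 \left(196 + 28 + 2 \cdot 8 \left(- \frac{1}{2}\right) + 14 \cdot 8 \left(- \frac{1}{2}\right)\right)\right) = 46066 - \left(1048 - 4 \left(196 + 28 + 2 \left(-4\right) + 14 \left(-4\right)\right)\right) = 46066 - \left(1048 - 4 \left(196 + 28 - 8 - 56\right)\right) = 46066 - 408 = 45658$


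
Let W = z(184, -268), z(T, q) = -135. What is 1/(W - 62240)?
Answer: -1/62375 ≈ -1.6032e-5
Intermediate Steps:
W = -135
1/(W - 62240) = 1/(-135 - 62240) = 1/(-62375) = -1/62375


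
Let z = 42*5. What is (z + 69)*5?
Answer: 1395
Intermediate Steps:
z = 210
(z + 69)*5 = (210 + 69)*5 = 279*5 = 1395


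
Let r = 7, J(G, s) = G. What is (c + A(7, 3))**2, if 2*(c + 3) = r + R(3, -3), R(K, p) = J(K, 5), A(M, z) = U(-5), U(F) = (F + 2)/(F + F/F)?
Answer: 121/16 ≈ 7.5625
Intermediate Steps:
U(F) = (2 + F)/(1 + F) (U(F) = (2 + F)/(F + 1) = (2 + F)/(1 + F))
A(M, z) = 3/4 (A(M, z) = (2 - 5)/(1 - 5) = -3/(-4) = -1/4*(-3) = 3/4)
R(K, p) = K
c = 2 (c = -3 + (7 + 3)/2 = -3 + (1/2)*10 = -3 + 5 = 2)
(c + A(7, 3))**2 = (2 + 3/4)**2 = (11/4)**2 = 121/16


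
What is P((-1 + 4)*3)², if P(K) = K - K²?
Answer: 5184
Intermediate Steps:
P((-1 + 4)*3)² = (((-1 + 4)*3)*(1 - (-1 + 4)*3))² = ((3*3)*(1 - 3*3))² = (9*(1 - 1*9))² = (9*(1 - 9))² = (9*(-8))² = (-72)² = 5184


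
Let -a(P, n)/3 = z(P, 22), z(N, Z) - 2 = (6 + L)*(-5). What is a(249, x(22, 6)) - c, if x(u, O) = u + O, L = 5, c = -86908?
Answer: 87067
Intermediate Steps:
z(N, Z) = -53 (z(N, Z) = 2 + (6 + 5)*(-5) = 2 + 11*(-5) = 2 - 55 = -53)
x(u, O) = O + u
a(P, n) = 159 (a(P, n) = -3*(-53) = 159)
a(249, x(22, 6)) - c = 159 - 1*(-86908) = 159 + 86908 = 87067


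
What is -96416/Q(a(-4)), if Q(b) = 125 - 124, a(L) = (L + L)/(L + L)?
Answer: -96416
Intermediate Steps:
a(L) = 1 (a(L) = (2*L)/((2*L)) = (2*L)*(1/(2*L)) = 1)
Q(b) = 1
-96416/Q(a(-4)) = -96416/1 = -96416*1 = -96416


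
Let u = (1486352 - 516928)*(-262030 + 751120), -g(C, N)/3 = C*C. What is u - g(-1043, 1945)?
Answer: 474138847707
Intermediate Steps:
g(C, N) = -3*C² (g(C, N) = -3*C*C = -3*C²)
u = 474135584160 (u = 969424*489090 = 474135584160)
u - g(-1043, 1945) = 474135584160 - (-3)*(-1043)² = 474135584160 - (-3)*1087849 = 474135584160 - 1*(-3263547) = 474135584160 + 3263547 = 474138847707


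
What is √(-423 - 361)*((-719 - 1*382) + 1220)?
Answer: 3332*I ≈ 3332.0*I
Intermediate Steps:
√(-423 - 361)*((-719 - 1*382) + 1220) = √(-784)*((-719 - 382) + 1220) = (28*I)*(-1101 + 1220) = (28*I)*119 = 3332*I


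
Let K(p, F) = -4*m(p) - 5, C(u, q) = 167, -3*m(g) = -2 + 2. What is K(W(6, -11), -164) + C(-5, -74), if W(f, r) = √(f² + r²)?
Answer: 162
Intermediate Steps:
m(g) = 0 (m(g) = -(-2 + 2)/3 = -⅓*0 = 0)
K(p, F) = -5 (K(p, F) = -4*0 - 5 = 0 - 5 = -5)
K(W(6, -11), -164) + C(-5, -74) = -5 + 167 = 162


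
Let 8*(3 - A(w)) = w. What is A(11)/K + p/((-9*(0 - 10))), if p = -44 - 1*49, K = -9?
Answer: -437/360 ≈ -1.2139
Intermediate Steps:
A(w) = 3 - w/8
p = -93 (p = -44 - 49 = -93)
A(11)/K + p/((-9*(0 - 10))) = (3 - ⅛*11)/(-9) - 93*(-1/(9*(0 - 10))) = (3 - 11/8)*(-⅑) - 93/((-9*(-10))) = (13/8)*(-⅑) - 93/90 = -13/72 - 93*1/90 = -13/72 - 31/30 = -437/360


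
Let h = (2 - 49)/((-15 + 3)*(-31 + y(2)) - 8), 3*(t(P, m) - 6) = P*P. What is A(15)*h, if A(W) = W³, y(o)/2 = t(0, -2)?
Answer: -31725/44 ≈ -721.02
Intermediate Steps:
t(P, m) = 6 + P²/3 (t(P, m) = 6 + (P*P)/3 = 6 + P²/3)
y(o) = 12 (y(o) = 2*(6 + (⅓)*0²) = 2*(6 + (⅓)*0) = 2*(6 + 0) = 2*6 = 12)
h = -47/220 (h = (2 - 49)/((-15 + 3)*(-31 + 12) - 8) = -47/(-12*(-19) - 8) = -47/(228 - 8) = -47/220 ≈ -0.21364)
A(15)*h = 15³*(-47/220) = 3375*(-47/220) = -31725/44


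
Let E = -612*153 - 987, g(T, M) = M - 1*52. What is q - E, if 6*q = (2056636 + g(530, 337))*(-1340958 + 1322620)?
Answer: -18859624780/3 ≈ -6.2865e+9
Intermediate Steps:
g(T, M) = -52 + M (g(T, M) = M - 52 = -52 + M)
q = -18859908649/3 (q = ((2056636 + (-52 + 337))*(-1340958 + 1322620))/6 = ((2056636 + 285)*(-18338))/6 = (2056921*(-18338))/6 = (1/6)*(-37719817298) = -18859908649/3 ≈ -6.2866e+9)
E = -94623 (E = -93636 - 987 = -94623)
q - E = -18859908649/3 - 1*(-94623) = -18859908649/3 + 94623 = -18859624780/3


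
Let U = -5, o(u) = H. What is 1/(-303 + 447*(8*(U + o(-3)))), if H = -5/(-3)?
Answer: -1/12223 ≈ -8.1813e-5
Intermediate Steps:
H = 5/3 (H = -5*(-1/3) = 5/3 ≈ 1.6667)
o(u) = 5/3
1/(-303 + 447*(8*(U + o(-3)))) = 1/(-303 + 447*(8*(-5 + 5/3))) = 1/(-303 + 447*(8*(-10/3))) = 1/(-303 + 447*(-80/3)) = 1/(-303 - 11920) = 1/(-12223) = -1/12223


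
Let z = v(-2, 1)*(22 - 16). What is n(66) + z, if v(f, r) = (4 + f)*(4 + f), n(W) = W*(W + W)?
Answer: 8736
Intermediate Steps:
n(W) = 2*W² (n(W) = W*(2*W) = 2*W²)
v(f, r) = (4 + f)²
z = 24 (z = (4 - 2)²*(22 - 16) = 2²*6 = 4*6 = 24)
n(66) + z = 2*66² + 24 = 2*4356 + 24 = 8712 + 24 = 8736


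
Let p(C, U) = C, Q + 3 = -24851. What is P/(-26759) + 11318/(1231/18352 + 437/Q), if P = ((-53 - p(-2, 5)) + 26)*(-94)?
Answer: 69069943580508298/302048233275 ≈ 2.2867e+5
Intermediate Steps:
Q = -24854 (Q = -3 - 24851 = -24854)
P = 2350 (P = ((-53 - 1*(-2)) + 26)*(-94) = ((-53 + 2) + 26)*(-94) = (-51 + 26)*(-94) = -25*(-94) = 2350)
P/(-26759) + 11318/(1231/18352 + 437/Q) = 2350/(-26759) + 11318/(1231/18352 + 437/(-24854)) = 2350*(-1/26759) + 11318/(1231*(1/18352) + 437*(-1/24854)) = -2350/26759 + 11318/(1231/18352 - 437/24854) = -2350/26759 + 11318/(11287725/228060304) = -2350/26759 + 11318*(228060304/11287725) = -2350/26759 + 2581186520672/11287725 = 69069943580508298/302048233275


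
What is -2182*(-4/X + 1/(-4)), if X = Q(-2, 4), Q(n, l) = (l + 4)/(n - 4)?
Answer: -12001/2 ≈ -6000.5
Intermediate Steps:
Q(n, l) = (4 + l)/(-4 + n)
X = -4/3 (X = (4 + 4)/(-4 - 2) = 8/(-6) = -1/6*8 = -4/3 ≈ -1.3333)
-2182*(-4/X + 1/(-4)) = -2182*(-4/(-4/3) + 1/(-4)) = -2182*(-4*(-3/4) + 1*(-1/4)) = -2182*(3 - 1/4) = -2182*11/4 = -12001/2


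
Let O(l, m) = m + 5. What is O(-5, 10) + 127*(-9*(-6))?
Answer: 6873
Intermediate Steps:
O(l, m) = 5 + m
O(-5, 10) + 127*(-9*(-6)) = (5 + 10) + 127*(-9*(-6)) = 15 + 127*54 = 15 + 6858 = 6873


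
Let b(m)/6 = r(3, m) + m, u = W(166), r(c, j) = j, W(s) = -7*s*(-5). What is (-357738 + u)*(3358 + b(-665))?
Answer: 1626611216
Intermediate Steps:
W(s) = 35*s
u = 5810 (u = 35*166 = 5810)
b(m) = 12*m (b(m) = 6*(m + m) = 6*(2*m) = 12*m)
(-357738 + u)*(3358 + b(-665)) = (-357738 + 5810)*(3358 + 12*(-665)) = -351928*(3358 - 7980) = -351928*(-4622) = 1626611216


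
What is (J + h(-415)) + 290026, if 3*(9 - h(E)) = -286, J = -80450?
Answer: 629041/3 ≈ 2.0968e+5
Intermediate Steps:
h(E) = 313/3 (h(E) = 9 - 1/3*(-286) = 9 + 286/3 = 313/3)
(J + h(-415)) + 290026 = (-80450 + 313/3) + 290026 = -241037/3 + 290026 = 629041/3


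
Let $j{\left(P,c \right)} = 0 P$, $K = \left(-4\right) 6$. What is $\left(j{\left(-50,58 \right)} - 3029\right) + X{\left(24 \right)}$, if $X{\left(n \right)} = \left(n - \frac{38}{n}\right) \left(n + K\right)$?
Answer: $-3029$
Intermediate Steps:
$K = -24$
$j{\left(P,c \right)} = 0$
$X{\left(n \right)} = \left(-24 + n\right) \left(n - \frac{38}{n}\right)$ ($X{\left(n \right)} = \left(n - \frac{38}{n}\right) \left(n - 24\right) = \left(n - \frac{38}{n}\right) \left(-24 + n\right) = \left(-24 + n\right) \left(n - \frac{38}{n}\right)$)
$\left(j{\left(-50,58 \right)} - 3029\right) + X{\left(24 \right)} = \left(0 - 3029\right) + \left(-38 + 24^{2} - 576 + \frac{912}{24}\right) = -3029 + \left(-38 + 576 - 576 + 912 \cdot \frac{1}{24}\right) = -3029 + \left(-38 + 576 - 576 + 38\right) = -3029 + 0 = -3029$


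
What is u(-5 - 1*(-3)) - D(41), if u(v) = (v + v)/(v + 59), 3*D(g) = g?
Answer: -261/19 ≈ -13.737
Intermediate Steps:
D(g) = g/3
u(v) = 2*v/(59 + v) (u(v) = (2*v)/(59 + v) = 2*v/(59 + v))
u(-5 - 1*(-3)) - D(41) = 2*(-5 - 1*(-3))/(59 + (-5 - 1*(-3))) - 41/3 = 2*(-5 + 3)/(59 + (-5 + 3)) - 1*41/3 = 2*(-2)/(59 - 2) - 41/3 = 2*(-2)/57 - 41/3 = 2*(-2)*(1/57) - 41/3 = -4/57 - 41/3 = -261/19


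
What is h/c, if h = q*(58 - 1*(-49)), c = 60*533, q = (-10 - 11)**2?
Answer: 15729/10660 ≈ 1.4755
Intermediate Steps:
q = 441 (q = (-21)**2 = 441)
c = 31980
h = 47187 (h = 441*(58 - 1*(-49)) = 441*(58 + 49) = 441*107 = 47187)
h/c = 47187/31980 = 47187*(1/31980) = 15729/10660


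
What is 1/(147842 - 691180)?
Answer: -1/543338 ≈ -1.8405e-6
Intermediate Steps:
1/(147842 - 691180) = 1/(-543338) = -1/543338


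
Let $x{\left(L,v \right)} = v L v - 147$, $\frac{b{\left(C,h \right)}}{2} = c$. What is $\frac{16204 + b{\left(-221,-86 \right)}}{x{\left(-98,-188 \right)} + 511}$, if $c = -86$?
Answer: $- \frac{4008}{865837} \approx -0.004629$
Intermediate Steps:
$b{\left(C,h \right)} = -172$ ($b{\left(C,h \right)} = 2 \left(-86\right) = -172$)
$x{\left(L,v \right)} = -147 + L v^{2}$ ($x{\left(L,v \right)} = L v v - 147 = L v^{2} - 147 = -147 + L v^{2}$)
$\frac{16204 + b{\left(-221,-86 \right)}}{x{\left(-98,-188 \right)} + 511} = \frac{16204 - 172}{\left(-147 - 98 \left(-188\right)^{2}\right) + 511} = \frac{16032}{\left(-147 - 3463712\right) + 511} = \frac{16032}{-3463859 + 511} = \frac{16032}{-3463348} = 16032 \left(- \frac{1}{3463348}\right) = - \frac{4008}{865837}$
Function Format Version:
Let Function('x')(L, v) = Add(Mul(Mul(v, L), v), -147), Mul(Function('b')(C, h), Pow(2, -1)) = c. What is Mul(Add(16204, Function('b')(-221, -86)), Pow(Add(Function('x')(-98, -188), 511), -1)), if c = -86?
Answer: Rational(-4008, 865837) ≈ -0.0046290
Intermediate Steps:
Function('b')(C, h) = -172 (Function('b')(C, h) = Mul(2, -86) = -172)
Function('x')(L, v) = Add(-147, Mul(L, Pow(v, 2))) (Function('x')(L, v) = Add(Mul(Mul(L, v), v), -147) = Add(Mul(L, Pow(v, 2)), -147) = Add(-147, Mul(L, Pow(v, 2))))
Mul(Add(16204, Function('b')(-221, -86)), Pow(Add(Function('x')(-98, -188), 511), -1)) = Mul(Add(16204, -172), Pow(Add(Add(-147, Mul(-98, Pow(-188, 2))), 511), -1)) = Mul(16032, Pow(Add(Add(-147, Mul(-98, 35344)), 511), -1)) = Mul(16032, Pow(Add(Add(-147, -3463712), 511), -1)) = Mul(16032, Pow(Add(-3463859, 511), -1)) = Mul(16032, Pow(-3463348, -1)) = Mul(16032, Rational(-1, 3463348)) = Rational(-4008, 865837)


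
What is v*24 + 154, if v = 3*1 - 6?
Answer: 82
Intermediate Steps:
v = -3 (v = 3 - 6 = -3)
v*24 + 154 = -3*24 + 154 = -72 + 154 = 82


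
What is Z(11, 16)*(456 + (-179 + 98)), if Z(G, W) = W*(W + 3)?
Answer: 114000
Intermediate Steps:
Z(G, W) = W*(3 + W)
Z(11, 16)*(456 + (-179 + 98)) = (16*(3 + 16))*(456 + (-179 + 98)) = (16*19)*(456 - 81) = 304*375 = 114000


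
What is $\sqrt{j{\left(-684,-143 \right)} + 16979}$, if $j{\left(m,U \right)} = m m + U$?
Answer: $26 \sqrt{717} \approx 696.2$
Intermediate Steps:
$j{\left(m,U \right)} = U + m^{2}$ ($j{\left(m,U \right)} = m^{2} + U = U + m^{2}$)
$\sqrt{j{\left(-684,-143 \right)} + 16979} = \sqrt{\left(-143 + \left(-684\right)^{2}\right) + 16979} = \sqrt{\left(-143 + 467856\right) + 16979} = \sqrt{467713 + 16979} = \sqrt{484692} = 26 \sqrt{717}$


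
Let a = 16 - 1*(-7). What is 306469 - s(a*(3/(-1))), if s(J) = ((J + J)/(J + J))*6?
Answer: 306463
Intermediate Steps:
a = 23 (a = 16 + 7 = 23)
s(J) = 6 (s(J) = ((2*J)/((2*J)))*6 = ((2*J)*(1/(2*J)))*6 = 1*6 = 6)
306469 - s(a*(3/(-1))) = 306469 - 1*6 = 306469 - 6 = 306463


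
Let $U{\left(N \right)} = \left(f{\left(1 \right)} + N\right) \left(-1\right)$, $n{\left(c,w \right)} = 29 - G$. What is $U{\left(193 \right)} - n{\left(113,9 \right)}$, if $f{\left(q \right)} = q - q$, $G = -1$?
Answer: $-223$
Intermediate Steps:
$n{\left(c,w \right)} = 30$ ($n{\left(c,w \right)} = 29 - -1 = 29 + 1 = 30$)
$f{\left(q \right)} = 0$
$U{\left(N \right)} = - N$ ($U{\left(N \right)} = \left(0 + N\right) \left(-1\right) = N \left(-1\right) = - N$)
$U{\left(193 \right)} - n{\left(113,9 \right)} = \left(-1\right) 193 - 30 = -193 - 30 = -223$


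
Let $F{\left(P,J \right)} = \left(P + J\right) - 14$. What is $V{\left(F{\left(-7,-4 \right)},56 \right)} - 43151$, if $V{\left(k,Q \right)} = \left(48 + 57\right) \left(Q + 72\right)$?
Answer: $-29711$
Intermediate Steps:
$F{\left(P,J \right)} = -14 + J + P$ ($F{\left(P,J \right)} = \left(J + P\right) - 14 = -14 + J + P$)
$V{\left(k,Q \right)} = 7560 + 105 Q$ ($V{\left(k,Q \right)} = 105 \left(72 + Q\right) = 7560 + 105 Q$)
$V{\left(F{\left(-7,-4 \right)},56 \right)} - 43151 = \left(7560 + 105 \cdot 56\right) - 43151 = \left(7560 + 5880\right) - 43151 = 13440 - 43151 = -29711$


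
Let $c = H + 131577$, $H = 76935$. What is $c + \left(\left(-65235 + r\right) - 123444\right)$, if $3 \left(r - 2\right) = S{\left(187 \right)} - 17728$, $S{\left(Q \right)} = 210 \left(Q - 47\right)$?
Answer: $\frac{71177}{3} \approx 23726.0$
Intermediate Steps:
$c = 208512$ ($c = 76935 + 131577 = 208512$)
$S{\left(Q \right)} = -9870 + 210 Q$ ($S{\left(Q \right)} = 210 \left(-47 + Q\right) = -9870 + 210 Q$)
$r = \frac{11678}{3}$ ($r = 2 + \frac{\left(-9870 + 210 \cdot 187\right) - 17728}{3} = 2 + \frac{\left(-9870 + 39270\right) - 17728}{3} = 2 + \frac{29400 - 17728}{3} = 2 + \frac{1}{3} \cdot 11672 = 2 + \frac{11672}{3} = \frac{11678}{3} \approx 3892.7$)
$c + \left(\left(-65235 + r\right) - 123444\right) = 208512 + \left(\left(-65235 + \frac{11678}{3}\right) - 123444\right) = 208512 - \frac{554359}{3} = \frac{71177}{3}$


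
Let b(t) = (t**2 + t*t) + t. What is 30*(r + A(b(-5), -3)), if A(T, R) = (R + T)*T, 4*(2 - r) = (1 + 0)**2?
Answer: 113505/2 ≈ 56753.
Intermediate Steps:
r = 7/4 (r = 2 - (1 + 0)**2/4 = 2 - 1/4*1**2 = 2 - 1/4*1 = 2 - 1/4 = 7/4 ≈ 1.7500)
b(t) = t + 2*t**2 (b(t) = (t**2 + t**2) + t = 2*t**2 + t = t + 2*t**2)
A(T, R) = T*(R + T)
30*(r + A(b(-5), -3)) = 30*(7/4 + (-5*(1 + 2*(-5)))*(-3 - 5*(1 + 2*(-5)))) = 30*(7/4 + (-5*(1 - 10))*(-3 - 5*(1 - 10))) = 30*(7/4 + (-5*(-9))*(-3 - 5*(-9))) = 30*(7/4 + 45*(-3 + 45)) = 30*(7/4 + 45*42) = 30*(7/4 + 1890) = 30*(7567/4) = 113505/2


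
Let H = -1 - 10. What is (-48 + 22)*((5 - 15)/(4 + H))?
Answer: -260/7 ≈ -37.143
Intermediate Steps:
H = -11
(-48 + 22)*((5 - 15)/(4 + H)) = (-48 + 22)*((5 - 15)/(4 - 11)) = -(-260)/(-7) = -(-260)*(-1)/7 = -26*10/7 = -260/7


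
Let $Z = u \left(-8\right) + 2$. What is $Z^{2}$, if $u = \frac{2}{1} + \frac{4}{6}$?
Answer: $\frac{3364}{9} \approx 373.78$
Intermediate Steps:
$u = \frac{8}{3}$ ($u = 2 \cdot 1 + 4 \cdot \frac{1}{6} = 2 + \frac{2}{3} = \frac{8}{3} \approx 2.6667$)
$Z = - \frac{58}{3}$ ($Z = \frac{8}{3} \left(-8\right) + 2 = - \frac{64}{3} + 2 = - \frac{58}{3} \approx -19.333$)
$Z^{2} = \left(- \frac{58}{3}\right)^{2} = \frac{3364}{9}$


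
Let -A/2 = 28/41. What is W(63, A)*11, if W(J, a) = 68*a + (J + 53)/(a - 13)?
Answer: -26816988/24149 ≈ -1110.5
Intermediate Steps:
A = -56/41 ≈ -1.3659
W(J, a) = 68*a + (53 + J)/(-13 + a)
W(63, A)*11 = ((53 + 63 - 884*(-56/41) + 68*(-56/41)²)/(-13 - 56/41))*11 = ((53 + 63 + 49504/41 + 68*(3136/1681))/(-589/41))*11 = -41*(53 + 63 + 49504/41 + 213248/1681)/589*11 = -41/589*2437908/1681*11 = -2437908/24149*11 = -26816988/24149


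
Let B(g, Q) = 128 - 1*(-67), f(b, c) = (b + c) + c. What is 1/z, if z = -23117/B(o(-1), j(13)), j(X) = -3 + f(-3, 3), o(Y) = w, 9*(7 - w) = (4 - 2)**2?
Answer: -195/23117 ≈ -0.0084354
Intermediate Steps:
w = 59/9 (w = 7 - (4 - 2)**2/9 = 7 - 1/9*2**2 = 7 - 1/9*4 = 7 - 4/9 = 59/9 ≈ 6.5556)
f(b, c) = b + 2*c
o(Y) = 59/9
j(X) = 0 (j(X) = -3 + (-3 + 2*3) = -3 + (-3 + 6) = -3 + 3 = 0)
B(g, Q) = 195 (B(g, Q) = 128 + 67 = 195)
z = -23117/195 ≈ -118.55
1/z = 1/(-23117/195) = -195/23117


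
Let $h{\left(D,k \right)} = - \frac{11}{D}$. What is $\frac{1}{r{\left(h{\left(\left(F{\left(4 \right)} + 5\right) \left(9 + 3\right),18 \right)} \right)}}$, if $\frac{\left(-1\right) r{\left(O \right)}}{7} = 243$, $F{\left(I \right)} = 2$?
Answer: $- \frac{1}{1701} \approx -0.00058789$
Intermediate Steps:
$r{\left(O \right)} = -1701$ ($r{\left(O \right)} = \left(-7\right) 243 = -1701$)
$\frac{1}{r{\left(h{\left(\left(F{\left(4 \right)} + 5\right) \left(9 + 3\right),18 \right)} \right)}} = \frac{1}{-1701} = - \frac{1}{1701}$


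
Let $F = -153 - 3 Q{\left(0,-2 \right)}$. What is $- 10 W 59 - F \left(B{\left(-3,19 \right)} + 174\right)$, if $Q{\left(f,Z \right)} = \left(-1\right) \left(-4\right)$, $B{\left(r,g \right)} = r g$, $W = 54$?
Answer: $-12555$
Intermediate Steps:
$B{\left(r,g \right)} = g r$
$Q{\left(f,Z \right)} = 4$
$F = -165$ ($F = -153 - 3 \cdot 4 = -153 - 12 = -165$)
$- 10 W 59 - F \left(B{\left(-3,19 \right)} + 174\right) = \left(-10\right) 54 \cdot 59 - - 165 \left(19 \left(-3\right) + 174\right) = \left(-540\right) 59 - - 165 \left(-57 + 174\right) = -31860 - \left(-165\right) 117 = -31860 - -19305 = -31860 + 19305 = -12555$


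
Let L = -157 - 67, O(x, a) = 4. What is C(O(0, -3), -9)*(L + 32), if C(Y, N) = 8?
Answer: -1536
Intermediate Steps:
L = -224
C(O(0, -3), -9)*(L + 32) = 8*(-224 + 32) = 8*(-192) = -1536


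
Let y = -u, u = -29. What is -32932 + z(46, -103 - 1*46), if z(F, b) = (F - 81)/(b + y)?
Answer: -790361/24 ≈ -32932.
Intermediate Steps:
y = 29 (y = -1*(-29) = 29)
z(F, b) = (-81 + F)/(29 + b) (z(F, b) = (F - 81)/(b + 29) = (-81 + F)/(29 + b))
-32932 + z(46, -103 - 1*46) = -32932 + (-81 + 46)/(29 + (-103 - 1*46)) = -32932 - 35/(29 + (-103 - 46)) = -32932 - 35/(29 - 149) = -32932 - 35/(-120) = -32932 - 1/120*(-35) = -32932 + 7/24 = -790361/24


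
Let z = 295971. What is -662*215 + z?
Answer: 153641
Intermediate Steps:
-662*215 + z = -662*215 + 295971 = -142330 + 295971 = 153641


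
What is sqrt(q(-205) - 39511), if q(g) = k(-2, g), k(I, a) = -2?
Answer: I*sqrt(39513) ≈ 198.78*I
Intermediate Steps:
q(g) = -2
sqrt(q(-205) - 39511) = sqrt(-2 - 39511) = sqrt(-39513) = I*sqrt(39513)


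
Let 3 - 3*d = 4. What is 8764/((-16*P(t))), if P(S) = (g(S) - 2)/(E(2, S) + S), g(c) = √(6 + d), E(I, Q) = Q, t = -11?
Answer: 72303/5 + 24101*√51/10 ≈ 31672.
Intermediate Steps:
d = -⅓ (d = 1 - ⅓*4 = 1 - 4/3 = -⅓ ≈ -0.33333)
g(c) = √51/3 (g(c) = √(6 - ⅓) = √(17/3) = √51/3)
P(S) = (-2 + √51/3)/(2*S) (P(S) = (√51/3 - 2)/(S + S) = (-2 + √51/3)/((2*S)) = (-2 + √51/3)*(1/(2*S)) = (-2 + √51/3)/(2*S))
8764/((-16*P(t))) = 8764/((-8*(-6 + √51)/(3*(-11)))) = 8764/((-8*(-1)*(-6 + √51)/(3*11))) = 8764/((-16*(1/11 - √51/66))) = 8764/(-16/11 + 8*√51/33)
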